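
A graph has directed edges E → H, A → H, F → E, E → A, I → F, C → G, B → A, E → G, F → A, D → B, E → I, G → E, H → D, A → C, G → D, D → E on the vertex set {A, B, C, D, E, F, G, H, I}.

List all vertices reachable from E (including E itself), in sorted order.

Start at E.
Its neighbours: A, G, H, I.
Then their neighbours: C, D, F.
Then next layer: B.
Every vertex is now reached.

A, B, C, D, E, F, G, H, I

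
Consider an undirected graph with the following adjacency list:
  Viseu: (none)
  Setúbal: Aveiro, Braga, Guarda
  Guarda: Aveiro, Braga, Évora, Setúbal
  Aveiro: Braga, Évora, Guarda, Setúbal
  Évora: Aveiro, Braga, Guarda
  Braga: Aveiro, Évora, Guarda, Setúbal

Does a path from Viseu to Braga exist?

Viseu has no edges, so nothing is reachable from it.

No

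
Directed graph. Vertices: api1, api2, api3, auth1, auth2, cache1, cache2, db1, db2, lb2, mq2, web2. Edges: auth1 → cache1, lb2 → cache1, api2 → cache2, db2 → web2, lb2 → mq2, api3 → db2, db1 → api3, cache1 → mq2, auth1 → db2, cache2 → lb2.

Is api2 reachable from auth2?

auth2 has no outgoing edges, so nothing is reachable from it.

No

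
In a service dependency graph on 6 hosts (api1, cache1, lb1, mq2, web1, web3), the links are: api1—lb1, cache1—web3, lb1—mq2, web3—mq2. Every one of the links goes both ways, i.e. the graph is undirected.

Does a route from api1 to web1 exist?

Explore from api1.
Distance 1: reach lb1.
Distance 2: reach mq2.
Distance 3: reach web3.
Distance 4: reach cache1.
The search is exhausted without reaching web1; it lies in a different component.

No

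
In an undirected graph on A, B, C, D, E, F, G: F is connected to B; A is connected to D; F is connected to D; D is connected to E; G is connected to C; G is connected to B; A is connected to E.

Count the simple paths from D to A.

2

D–A
D–E–A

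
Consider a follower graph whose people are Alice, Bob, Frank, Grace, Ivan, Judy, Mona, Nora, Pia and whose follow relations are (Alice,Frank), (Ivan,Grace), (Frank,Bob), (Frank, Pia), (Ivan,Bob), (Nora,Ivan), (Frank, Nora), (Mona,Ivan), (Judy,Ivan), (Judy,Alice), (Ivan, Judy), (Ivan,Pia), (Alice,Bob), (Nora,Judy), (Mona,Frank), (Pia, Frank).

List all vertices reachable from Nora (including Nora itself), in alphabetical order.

Alice, Bob, Frank, Grace, Ivan, Judy, Nora, Pia

Start at Nora.
Its neighbours: Ivan, Judy.
Then their neighbours: Alice, Bob, Grace, Pia.
Then next layer: Frank.
Nothing further is reachable.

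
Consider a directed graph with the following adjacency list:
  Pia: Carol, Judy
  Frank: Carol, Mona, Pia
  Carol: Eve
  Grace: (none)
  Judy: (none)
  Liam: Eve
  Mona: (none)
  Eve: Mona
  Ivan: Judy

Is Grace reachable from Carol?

No

Explore from Carol.
Distance 1: reach Eve.
Distance 2: reach Mona.
The search from Carol is exhausted; no directed path reaches Grace.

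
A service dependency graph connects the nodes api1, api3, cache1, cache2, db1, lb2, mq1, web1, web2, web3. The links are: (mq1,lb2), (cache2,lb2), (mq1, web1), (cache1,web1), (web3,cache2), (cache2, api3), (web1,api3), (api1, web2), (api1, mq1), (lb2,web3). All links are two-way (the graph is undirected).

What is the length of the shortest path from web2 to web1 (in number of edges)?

3

Distance 0: web2.
Distance 1: api1.
Distance 2: mq1.
Distance 3: lb2, web1 — contains web1.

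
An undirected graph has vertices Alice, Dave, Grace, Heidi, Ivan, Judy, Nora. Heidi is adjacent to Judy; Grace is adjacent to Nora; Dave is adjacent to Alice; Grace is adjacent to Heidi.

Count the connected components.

From Alice: component {Alice, Dave}.
From Grace: component {Grace, Heidi, Judy, Nora}.
From Ivan: component {Ivan}.
That's 3 components.

3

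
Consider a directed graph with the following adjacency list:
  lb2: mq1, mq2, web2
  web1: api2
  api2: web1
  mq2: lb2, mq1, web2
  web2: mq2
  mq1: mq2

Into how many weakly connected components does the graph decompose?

From api2: component {api2, web1}.
From lb2: component {lb2, mq1, mq2, web2}.
That's 2 components.

2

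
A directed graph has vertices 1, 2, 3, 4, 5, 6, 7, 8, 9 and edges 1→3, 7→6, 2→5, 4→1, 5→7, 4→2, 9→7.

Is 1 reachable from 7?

No

Explore from 7.
Distance 1: reach 6.
The search from 7 is exhausted; no directed path reaches 1.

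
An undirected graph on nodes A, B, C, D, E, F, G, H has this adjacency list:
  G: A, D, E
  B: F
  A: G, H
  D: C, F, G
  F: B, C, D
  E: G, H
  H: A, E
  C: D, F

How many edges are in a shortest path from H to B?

5

Distance 0: H.
Distance 1: A, E.
Distance 2: G.
Distance 3: D.
Distance 4: C, F.
Distance 5: B — contains B.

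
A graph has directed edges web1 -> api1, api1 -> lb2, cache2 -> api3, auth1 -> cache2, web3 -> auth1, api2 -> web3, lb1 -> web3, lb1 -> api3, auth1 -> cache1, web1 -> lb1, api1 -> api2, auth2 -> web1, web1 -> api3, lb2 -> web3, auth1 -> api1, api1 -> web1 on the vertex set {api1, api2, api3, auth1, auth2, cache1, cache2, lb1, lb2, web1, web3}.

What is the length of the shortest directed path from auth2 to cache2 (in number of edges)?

5

Distance 0: auth2.
Distance 1: web1.
Distance 2: api1, api3, lb1.
Distance 3: api2, lb2, web3.
Distance 4: auth1.
Distance 5: cache1, cache2 — contains cache2.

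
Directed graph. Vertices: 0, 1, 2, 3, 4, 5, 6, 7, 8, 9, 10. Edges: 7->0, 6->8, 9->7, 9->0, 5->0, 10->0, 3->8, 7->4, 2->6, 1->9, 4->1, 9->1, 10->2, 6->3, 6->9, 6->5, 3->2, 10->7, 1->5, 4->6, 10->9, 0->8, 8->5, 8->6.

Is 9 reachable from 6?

Yes

Explore from 6.
Distance 1: reach 3, 5, 8, 9.
Found 9.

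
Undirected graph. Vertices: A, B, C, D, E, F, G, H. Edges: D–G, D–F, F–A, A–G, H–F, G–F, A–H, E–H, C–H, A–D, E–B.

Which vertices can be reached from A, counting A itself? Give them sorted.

A, B, C, D, E, F, G, H

Start at A.
Its neighbours: D, F, G, H.
Then their neighbours: C, E.
Then next layer: B.
Every vertex is now reached.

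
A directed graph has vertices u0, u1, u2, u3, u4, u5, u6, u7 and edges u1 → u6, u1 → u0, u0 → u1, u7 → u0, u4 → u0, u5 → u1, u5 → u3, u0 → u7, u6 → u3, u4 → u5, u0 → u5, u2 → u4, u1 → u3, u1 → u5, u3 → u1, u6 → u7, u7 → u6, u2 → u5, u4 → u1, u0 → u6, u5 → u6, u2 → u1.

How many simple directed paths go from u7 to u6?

7

u7→u0→u1→u5→u6
u7→u0→u1→u6
u7→u0→u5→u1→u6
u7→u0→u5→u3→u1→u6
u7→u0→u5→u6
u7→u0→u6
u7→u6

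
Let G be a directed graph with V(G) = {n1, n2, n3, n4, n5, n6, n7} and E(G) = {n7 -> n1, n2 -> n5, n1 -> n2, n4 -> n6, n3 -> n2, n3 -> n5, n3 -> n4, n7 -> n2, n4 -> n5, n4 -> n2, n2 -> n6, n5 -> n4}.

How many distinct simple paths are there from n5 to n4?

1

n5→n4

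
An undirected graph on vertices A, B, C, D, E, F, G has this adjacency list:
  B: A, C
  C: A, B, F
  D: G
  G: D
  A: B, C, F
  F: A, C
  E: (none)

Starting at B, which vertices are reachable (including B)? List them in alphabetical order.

Start at B.
Its neighbours: A, C.
Then their neighbours: F.
Nothing further is reachable.

A, B, C, F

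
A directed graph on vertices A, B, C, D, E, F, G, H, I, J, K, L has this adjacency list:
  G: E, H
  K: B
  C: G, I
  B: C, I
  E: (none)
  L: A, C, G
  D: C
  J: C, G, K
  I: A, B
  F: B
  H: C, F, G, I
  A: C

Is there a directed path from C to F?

Explore from C.
Distance 1: reach G, I.
Distance 2: reach A, B, E, H.
Distance 3: reach F.
Found F.

Yes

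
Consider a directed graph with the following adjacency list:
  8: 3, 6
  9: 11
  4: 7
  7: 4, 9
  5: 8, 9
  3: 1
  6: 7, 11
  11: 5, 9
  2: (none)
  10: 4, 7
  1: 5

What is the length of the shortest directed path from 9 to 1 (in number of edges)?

Distance 0: 9.
Distance 1: 11.
Distance 2: 5.
Distance 3: 8.
Distance 4: 3, 6.
Distance 5: 1, 7 — contains 1.

5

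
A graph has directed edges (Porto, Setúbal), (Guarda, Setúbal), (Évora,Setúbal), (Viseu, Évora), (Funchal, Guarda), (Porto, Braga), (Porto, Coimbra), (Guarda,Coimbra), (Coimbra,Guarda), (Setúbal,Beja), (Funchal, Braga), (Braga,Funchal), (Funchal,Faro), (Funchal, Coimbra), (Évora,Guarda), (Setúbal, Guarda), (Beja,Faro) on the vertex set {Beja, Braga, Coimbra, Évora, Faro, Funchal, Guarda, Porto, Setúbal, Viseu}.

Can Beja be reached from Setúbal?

Yes

Explore from Setúbal.
Distance 1: reach Beja, Guarda.
Found Beja.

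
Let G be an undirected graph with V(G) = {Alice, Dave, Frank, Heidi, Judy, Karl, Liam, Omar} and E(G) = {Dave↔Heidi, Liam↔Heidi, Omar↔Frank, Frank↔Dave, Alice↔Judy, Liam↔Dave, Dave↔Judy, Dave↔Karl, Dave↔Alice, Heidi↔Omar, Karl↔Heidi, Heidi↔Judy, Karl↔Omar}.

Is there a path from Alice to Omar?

Explore from Alice.
Distance 1: reach Dave, Judy.
Distance 2: reach Frank, Heidi, Karl, Liam.
Distance 3: reach Omar.
Found Omar.

Yes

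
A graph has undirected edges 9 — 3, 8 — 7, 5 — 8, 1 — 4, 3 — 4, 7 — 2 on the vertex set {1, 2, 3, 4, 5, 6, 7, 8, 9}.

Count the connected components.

From 1: component {1, 3, 4, 9}.
From 2: component {2, 5, 7, 8}.
From 6: component {6}.
That's 3 components.

3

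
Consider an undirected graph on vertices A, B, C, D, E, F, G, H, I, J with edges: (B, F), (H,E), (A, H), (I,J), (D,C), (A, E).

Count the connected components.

From A: component {A, E, H}.
From B: component {B, F}.
From C: component {C, D}.
From G: component {G}.
From I: component {I, J}.
That's 5 components.

5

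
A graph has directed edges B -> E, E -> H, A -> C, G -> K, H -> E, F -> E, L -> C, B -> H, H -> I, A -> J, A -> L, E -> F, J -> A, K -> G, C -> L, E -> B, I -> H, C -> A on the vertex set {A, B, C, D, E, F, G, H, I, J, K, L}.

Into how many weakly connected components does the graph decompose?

From A: component {A, C, J, L}.
From B: component {B, E, F, H, I}.
From D: component {D}.
From G: component {G, K}.
That's 4 components.

4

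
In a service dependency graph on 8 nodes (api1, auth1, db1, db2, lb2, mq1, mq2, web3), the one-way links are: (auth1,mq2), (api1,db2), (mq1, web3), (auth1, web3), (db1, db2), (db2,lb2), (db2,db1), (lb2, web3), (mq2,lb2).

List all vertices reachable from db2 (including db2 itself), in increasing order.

db1, db2, lb2, web3

Start at db2.
Its neighbours: db1, lb2.
Then their neighbours: web3.
Nothing further is reachable.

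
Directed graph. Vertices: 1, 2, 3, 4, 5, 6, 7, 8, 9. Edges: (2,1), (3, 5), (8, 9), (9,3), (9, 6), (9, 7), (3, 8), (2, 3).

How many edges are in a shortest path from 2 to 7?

Distance 0: 2.
Distance 1: 1, 3.
Distance 2: 5, 8.
Distance 3: 9.
Distance 4: 6, 7 — contains 7.

4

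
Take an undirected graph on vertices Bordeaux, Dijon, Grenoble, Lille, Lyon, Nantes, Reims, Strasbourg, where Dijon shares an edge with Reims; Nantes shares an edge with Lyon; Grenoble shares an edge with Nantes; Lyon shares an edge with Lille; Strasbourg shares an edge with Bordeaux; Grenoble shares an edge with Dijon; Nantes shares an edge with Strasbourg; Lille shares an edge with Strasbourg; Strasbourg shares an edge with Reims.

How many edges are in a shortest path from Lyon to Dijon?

Distance 0: Lyon.
Distance 1: Lille, Nantes.
Distance 2: Grenoble, Strasbourg.
Distance 3: Bordeaux, Dijon, Reims — contains Dijon.

3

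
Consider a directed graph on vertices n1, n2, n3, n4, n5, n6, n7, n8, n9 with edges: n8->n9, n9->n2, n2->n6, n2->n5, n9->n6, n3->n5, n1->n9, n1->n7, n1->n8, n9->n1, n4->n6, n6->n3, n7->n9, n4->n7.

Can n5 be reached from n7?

Yes

Explore from n7.
Distance 1: reach n9.
Distance 2: reach n1, n2, n6.
Distance 3: reach n3, n5, n8.
Found n5.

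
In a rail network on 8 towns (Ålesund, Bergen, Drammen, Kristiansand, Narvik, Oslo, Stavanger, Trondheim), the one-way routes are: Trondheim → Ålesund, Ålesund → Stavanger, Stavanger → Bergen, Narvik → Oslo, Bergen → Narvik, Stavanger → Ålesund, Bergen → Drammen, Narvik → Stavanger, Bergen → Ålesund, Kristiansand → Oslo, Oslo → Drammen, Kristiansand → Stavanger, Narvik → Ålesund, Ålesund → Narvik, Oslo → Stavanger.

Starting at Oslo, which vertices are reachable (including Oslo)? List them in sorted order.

Ålesund, Bergen, Drammen, Narvik, Oslo, Stavanger

Start at Oslo.
Its neighbours: Drammen, Stavanger.
Then their neighbours: Ålesund, Bergen.
Then next layer: Narvik.
Nothing further is reachable.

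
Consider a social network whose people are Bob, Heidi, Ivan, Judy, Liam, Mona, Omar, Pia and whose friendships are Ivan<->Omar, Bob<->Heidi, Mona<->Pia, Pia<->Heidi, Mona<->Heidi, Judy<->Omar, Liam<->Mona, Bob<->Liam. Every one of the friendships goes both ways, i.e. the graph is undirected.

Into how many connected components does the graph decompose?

2

From Bob: component {Bob, Heidi, Liam, Mona, Pia}.
From Ivan: component {Ivan, Judy, Omar}.
That's 2 components.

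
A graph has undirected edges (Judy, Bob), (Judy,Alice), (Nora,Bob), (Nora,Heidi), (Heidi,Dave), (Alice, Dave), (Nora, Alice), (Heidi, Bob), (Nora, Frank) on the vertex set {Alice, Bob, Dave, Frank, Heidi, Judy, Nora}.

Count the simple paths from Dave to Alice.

5

Dave–Alice
Dave–Heidi–Bob–Judy–Alice
Dave–Heidi–Bob–Nora–Alice
Dave–Heidi–Nora–Alice
Dave–Heidi–Nora–Bob–Judy–Alice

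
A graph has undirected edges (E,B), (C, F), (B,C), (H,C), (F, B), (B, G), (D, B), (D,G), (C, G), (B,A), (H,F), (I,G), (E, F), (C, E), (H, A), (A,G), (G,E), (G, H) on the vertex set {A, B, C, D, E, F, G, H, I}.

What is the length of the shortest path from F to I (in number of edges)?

3

Distance 0: F.
Distance 1: B, C, E, H.
Distance 2: A, D, G.
Distance 3: I — contains I.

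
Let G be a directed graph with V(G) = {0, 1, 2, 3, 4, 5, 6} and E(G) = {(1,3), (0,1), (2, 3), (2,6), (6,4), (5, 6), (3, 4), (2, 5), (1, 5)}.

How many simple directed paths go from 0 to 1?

0→1

1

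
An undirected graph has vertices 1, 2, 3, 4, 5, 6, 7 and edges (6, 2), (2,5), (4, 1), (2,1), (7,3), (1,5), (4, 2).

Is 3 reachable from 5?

No

Explore from 5.
Distance 1: reach 1, 2.
Distance 2: reach 4, 6.
The search is exhausted without reaching 3; it lies in a different component.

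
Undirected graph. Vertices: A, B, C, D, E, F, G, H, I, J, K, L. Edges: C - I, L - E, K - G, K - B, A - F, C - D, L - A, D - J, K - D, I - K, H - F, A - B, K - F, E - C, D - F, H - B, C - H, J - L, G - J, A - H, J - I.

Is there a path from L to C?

Yes

Explore from L.
Distance 1: reach A, E, J.
Distance 2: reach B, C, D, F, G, H, I.
Found C.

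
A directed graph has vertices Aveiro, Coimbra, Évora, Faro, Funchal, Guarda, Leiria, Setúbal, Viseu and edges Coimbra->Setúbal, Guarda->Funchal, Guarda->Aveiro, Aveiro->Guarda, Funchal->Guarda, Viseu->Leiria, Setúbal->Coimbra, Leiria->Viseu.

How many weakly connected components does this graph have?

From Aveiro: component {Aveiro, Funchal, Guarda}.
From Coimbra: component {Coimbra, Setúbal}.
From Évora: component {Évora}.
From Faro: component {Faro}.
From Leiria: component {Leiria, Viseu}.
That's 5 components.

5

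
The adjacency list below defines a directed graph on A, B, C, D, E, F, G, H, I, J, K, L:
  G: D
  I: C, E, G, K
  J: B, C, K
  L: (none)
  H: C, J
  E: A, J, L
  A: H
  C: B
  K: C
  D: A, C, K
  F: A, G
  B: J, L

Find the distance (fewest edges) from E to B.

2

Distance 0: E.
Distance 1: A, J, L.
Distance 2: B, C, H, K — contains B.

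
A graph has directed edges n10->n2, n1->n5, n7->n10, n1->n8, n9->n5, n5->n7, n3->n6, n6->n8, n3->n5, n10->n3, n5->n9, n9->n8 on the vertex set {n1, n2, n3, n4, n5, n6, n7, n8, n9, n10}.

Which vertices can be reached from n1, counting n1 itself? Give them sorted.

n1, n2, n3, n5, n6, n7, n8, n9, n10

Start at n1.
Its neighbours: n5, n8.
Then their neighbours: n7, n9.
Then next layer: n10.
Then next layer: n2, n3.
Then next layer: n6.
Nothing further is reachable.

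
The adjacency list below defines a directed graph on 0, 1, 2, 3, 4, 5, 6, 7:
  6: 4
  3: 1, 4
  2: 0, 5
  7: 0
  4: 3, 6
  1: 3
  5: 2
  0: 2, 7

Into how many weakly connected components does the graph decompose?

From 0: component {0, 2, 5, 7}.
From 1: component {1, 3, 4, 6}.
That's 2 components.

2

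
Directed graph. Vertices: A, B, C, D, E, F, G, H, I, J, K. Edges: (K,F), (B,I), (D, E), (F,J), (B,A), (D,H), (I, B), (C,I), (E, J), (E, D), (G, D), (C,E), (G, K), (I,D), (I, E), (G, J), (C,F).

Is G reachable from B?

No

Explore from B.
Distance 1: reach A, I.
Distance 2: reach D, E.
Distance 3: reach H, J.
The search from B is exhausted; no directed path reaches G.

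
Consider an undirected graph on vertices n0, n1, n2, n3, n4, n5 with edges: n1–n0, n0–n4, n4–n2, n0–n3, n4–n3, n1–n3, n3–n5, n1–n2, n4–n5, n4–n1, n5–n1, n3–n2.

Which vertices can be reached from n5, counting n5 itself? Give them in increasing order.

Start at n5.
Its neighbours: n1, n3, n4.
Then their neighbours: n0, n2.
Every vertex is now reached.

n0, n1, n2, n3, n4, n5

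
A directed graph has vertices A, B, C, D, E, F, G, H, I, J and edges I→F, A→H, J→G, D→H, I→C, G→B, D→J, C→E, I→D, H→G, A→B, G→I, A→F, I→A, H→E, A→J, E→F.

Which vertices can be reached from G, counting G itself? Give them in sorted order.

A, B, C, D, E, F, G, H, I, J

Start at G.
Its neighbours: B, I.
Then their neighbours: A, C, D, F.
Then next layer: E, H, J.
Every vertex is now reached.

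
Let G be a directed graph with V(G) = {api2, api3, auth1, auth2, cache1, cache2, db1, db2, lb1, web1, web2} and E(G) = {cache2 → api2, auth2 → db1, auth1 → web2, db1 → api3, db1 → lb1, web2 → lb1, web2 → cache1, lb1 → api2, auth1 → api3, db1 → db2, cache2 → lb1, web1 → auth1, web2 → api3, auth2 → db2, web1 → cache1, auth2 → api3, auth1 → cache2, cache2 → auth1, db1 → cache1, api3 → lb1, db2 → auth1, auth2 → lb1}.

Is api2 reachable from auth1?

Yes

Explore from auth1.
Distance 1: reach api3, cache2, web2.
Distance 2: reach api2, cache1, lb1.
Found api2.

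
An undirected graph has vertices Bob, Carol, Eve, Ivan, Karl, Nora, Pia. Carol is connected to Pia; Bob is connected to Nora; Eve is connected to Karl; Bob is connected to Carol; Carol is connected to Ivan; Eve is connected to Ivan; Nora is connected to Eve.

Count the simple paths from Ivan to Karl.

2

Ivan–Carol–Bob–Nora–Eve–Karl
Ivan–Eve–Karl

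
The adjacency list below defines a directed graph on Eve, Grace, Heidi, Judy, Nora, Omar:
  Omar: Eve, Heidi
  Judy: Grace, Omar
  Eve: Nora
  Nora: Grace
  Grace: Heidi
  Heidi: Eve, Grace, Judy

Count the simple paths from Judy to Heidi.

3

Judy→Grace→Heidi
Judy→Omar→Eve→Nora→Grace→Heidi
Judy→Omar→Heidi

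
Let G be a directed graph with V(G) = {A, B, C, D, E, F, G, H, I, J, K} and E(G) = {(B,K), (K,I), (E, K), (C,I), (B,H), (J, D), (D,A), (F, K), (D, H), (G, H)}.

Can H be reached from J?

Yes

Explore from J.
Distance 1: reach D.
Distance 2: reach A, H.
Found H.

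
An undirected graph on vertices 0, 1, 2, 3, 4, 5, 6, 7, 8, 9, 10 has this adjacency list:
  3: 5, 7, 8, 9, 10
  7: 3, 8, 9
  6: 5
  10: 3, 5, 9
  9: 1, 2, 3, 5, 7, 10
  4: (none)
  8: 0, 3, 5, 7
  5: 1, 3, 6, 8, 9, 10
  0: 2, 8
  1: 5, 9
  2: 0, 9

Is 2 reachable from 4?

No

4 has no edges, so nothing is reachable from it.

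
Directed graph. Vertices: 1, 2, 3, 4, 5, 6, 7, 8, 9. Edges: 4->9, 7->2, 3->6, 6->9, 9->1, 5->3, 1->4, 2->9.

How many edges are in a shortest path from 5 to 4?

5

Distance 0: 5.
Distance 1: 3.
Distance 2: 6.
Distance 3: 9.
Distance 4: 1.
Distance 5: 4 — contains 4.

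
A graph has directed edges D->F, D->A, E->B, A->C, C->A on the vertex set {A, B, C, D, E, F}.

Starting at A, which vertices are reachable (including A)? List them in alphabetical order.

A, C

Start at A.
Its neighbours: C.
Nothing further is reachable.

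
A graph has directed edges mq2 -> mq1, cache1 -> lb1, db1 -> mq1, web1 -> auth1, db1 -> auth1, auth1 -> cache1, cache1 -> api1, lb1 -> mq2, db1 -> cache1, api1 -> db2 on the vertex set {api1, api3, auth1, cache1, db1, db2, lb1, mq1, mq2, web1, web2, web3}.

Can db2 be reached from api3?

No

api3 has no outgoing edges, so nothing is reachable from it.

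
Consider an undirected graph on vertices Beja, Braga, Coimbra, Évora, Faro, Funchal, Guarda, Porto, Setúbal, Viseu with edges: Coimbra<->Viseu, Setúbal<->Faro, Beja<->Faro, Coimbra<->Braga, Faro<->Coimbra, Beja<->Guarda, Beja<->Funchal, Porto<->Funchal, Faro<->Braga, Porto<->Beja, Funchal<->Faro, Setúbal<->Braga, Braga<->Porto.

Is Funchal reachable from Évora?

Évora has no edges, so nothing is reachable from it.

No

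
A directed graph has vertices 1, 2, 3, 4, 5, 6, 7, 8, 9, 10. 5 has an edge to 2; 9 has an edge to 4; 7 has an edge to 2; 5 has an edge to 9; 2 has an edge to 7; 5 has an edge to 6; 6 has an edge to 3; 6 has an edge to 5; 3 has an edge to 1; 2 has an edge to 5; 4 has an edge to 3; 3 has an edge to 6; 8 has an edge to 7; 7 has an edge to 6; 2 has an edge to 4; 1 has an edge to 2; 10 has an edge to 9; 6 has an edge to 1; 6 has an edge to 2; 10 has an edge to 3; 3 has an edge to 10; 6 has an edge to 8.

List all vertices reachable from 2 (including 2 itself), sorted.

1, 2, 3, 4, 5, 6, 7, 8, 9, 10

Start at 2.
Its neighbours: 4, 5, 7.
Then their neighbours: 3, 6, 9.
Then next layer: 1, 8, 10.
Every vertex is now reached.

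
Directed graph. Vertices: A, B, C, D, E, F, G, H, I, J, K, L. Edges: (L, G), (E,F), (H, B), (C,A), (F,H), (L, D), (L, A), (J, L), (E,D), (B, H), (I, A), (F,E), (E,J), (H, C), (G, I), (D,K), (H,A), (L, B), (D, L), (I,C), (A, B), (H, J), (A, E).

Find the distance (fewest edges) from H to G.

3

Distance 0: H.
Distance 1: A, B, C, J.
Distance 2: E, L.
Distance 3: D, F, G — contains G.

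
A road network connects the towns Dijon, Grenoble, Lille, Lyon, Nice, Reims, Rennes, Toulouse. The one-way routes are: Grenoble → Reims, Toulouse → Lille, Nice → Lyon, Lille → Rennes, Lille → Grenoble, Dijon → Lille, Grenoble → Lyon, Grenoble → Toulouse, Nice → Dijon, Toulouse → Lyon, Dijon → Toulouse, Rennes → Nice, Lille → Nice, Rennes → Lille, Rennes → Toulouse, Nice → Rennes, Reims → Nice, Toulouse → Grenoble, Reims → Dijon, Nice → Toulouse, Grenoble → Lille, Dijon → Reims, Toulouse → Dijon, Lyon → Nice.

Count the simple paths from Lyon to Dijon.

Lyon→Nice→Dijon
Lyon→Nice→Rennes→Lille→Grenoble→Reims→Dijon
Lyon→Nice→Rennes→Lille→Grenoble→Toulouse→Dijon
Lyon→Nice→Rennes→Toulouse→Dijon
Lyon→Nice→Rennes→Toulouse→Grenoble→Reims→Dijon
Lyon→Nice→Rennes→Toulouse→Lille→Grenoble→Reims→Dijon
Lyon→Nice→Toulouse→Dijon
Lyon→Nice→Toulouse→Grenoble→Reims→Dijon
Lyon→Nice→Toulouse→Lille→Grenoble→Reims→Dijon

9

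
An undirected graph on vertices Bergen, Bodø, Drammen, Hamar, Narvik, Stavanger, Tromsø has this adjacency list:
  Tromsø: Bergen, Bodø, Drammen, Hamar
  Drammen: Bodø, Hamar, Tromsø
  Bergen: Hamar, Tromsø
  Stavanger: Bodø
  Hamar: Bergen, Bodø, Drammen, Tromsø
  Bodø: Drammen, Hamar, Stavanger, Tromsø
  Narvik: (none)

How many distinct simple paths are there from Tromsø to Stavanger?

Tromsø–Bergen–Hamar–Bodø–Stavanger
Tromsø–Bergen–Hamar–Drammen–Bodø–Stavanger
Tromsø–Bodø–Stavanger
Tromsø–Drammen–Bodø–Stavanger
Tromsø–Drammen–Hamar–Bodø–Stavanger
Tromsø–Hamar–Bodø–Stavanger
Tromsø–Hamar–Drammen–Bodø–Stavanger

7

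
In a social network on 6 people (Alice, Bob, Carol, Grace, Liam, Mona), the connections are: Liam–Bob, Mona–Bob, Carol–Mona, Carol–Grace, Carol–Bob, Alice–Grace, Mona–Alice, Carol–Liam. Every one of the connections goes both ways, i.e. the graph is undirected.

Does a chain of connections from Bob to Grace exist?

Explore from Bob.
Distance 1: reach Carol, Liam, Mona.
Distance 2: reach Alice, Grace.
Found Grace.

Yes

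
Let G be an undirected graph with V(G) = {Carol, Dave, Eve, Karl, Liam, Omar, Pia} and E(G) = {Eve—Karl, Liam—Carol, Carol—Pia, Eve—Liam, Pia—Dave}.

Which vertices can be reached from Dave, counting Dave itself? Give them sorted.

Start at Dave.
Its neighbours: Pia.
Then their neighbours: Carol.
Then next layer: Liam.
Then next layer: Eve.
Then next layer: Karl.
Nothing further is reachable.

Carol, Dave, Eve, Karl, Liam, Pia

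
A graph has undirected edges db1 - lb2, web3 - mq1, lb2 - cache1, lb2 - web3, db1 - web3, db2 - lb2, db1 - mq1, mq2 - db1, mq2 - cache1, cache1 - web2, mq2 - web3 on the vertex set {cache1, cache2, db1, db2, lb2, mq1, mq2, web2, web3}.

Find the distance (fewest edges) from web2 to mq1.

Distance 0: web2.
Distance 1: cache1.
Distance 2: lb2, mq2.
Distance 3: db1, db2, web3.
Distance 4: mq1 — contains mq1.

4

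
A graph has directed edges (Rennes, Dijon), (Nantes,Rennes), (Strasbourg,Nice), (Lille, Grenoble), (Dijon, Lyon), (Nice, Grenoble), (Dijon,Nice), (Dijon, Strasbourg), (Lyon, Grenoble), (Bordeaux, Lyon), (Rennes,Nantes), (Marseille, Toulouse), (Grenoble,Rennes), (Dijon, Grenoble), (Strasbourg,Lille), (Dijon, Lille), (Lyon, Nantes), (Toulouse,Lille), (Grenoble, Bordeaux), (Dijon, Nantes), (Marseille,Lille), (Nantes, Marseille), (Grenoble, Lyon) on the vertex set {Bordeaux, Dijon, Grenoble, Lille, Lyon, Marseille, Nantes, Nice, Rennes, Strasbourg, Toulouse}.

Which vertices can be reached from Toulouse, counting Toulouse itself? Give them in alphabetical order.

Start at Toulouse.
Its neighbours: Lille.
Then their neighbours: Grenoble.
Then next layer: Bordeaux, Lyon, Rennes.
Then next layer: Dijon, Nantes.
Then next layer: Marseille, Nice, Strasbourg.
Every vertex is now reached.

Bordeaux, Dijon, Grenoble, Lille, Lyon, Marseille, Nantes, Nice, Rennes, Strasbourg, Toulouse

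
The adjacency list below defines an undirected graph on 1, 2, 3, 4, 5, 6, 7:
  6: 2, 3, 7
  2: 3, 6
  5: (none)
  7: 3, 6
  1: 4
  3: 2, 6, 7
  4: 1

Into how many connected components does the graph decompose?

3

From 1: component {1, 4}.
From 2: component {2, 3, 6, 7}.
From 5: component {5}.
That's 3 components.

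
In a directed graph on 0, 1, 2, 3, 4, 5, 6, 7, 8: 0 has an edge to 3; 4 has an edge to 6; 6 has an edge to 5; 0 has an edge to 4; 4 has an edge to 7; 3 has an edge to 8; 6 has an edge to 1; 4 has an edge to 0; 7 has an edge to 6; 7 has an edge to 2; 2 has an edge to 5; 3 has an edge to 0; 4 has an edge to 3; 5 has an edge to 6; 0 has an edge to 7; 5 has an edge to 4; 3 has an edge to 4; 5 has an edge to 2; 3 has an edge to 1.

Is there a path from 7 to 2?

Explore from 7.
Distance 1: reach 2, 6.
Found 2.

Yes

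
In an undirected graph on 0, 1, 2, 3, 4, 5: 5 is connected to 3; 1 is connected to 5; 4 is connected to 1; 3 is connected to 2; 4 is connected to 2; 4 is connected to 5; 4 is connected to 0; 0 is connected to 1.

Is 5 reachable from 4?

Explore from 4.
Distance 1: reach 0, 1, 2, 5.
Found 5.

Yes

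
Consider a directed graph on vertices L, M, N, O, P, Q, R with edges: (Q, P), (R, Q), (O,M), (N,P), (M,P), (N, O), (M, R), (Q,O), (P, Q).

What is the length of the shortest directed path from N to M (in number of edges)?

Distance 0: N.
Distance 1: O, P.
Distance 2: M, Q — contains M.

2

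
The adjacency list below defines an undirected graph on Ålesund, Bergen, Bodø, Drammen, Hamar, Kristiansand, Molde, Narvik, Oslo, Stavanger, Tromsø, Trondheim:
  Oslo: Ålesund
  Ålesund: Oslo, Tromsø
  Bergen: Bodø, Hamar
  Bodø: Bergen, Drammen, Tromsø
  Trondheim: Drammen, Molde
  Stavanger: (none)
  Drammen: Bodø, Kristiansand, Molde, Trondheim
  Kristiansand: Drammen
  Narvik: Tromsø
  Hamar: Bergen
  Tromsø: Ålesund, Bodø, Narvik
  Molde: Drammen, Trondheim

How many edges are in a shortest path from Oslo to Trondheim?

5

Distance 0: Oslo.
Distance 1: Ålesund.
Distance 2: Tromsø.
Distance 3: Bodø, Narvik.
Distance 4: Bergen, Drammen.
Distance 5: Hamar, Kristiansand, Molde, Trondheim — contains Trondheim.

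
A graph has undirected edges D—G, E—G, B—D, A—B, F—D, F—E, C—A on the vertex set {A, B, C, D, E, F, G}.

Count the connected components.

1

From A: component {A, B, C, D, E, F, G}.
That's 1 component.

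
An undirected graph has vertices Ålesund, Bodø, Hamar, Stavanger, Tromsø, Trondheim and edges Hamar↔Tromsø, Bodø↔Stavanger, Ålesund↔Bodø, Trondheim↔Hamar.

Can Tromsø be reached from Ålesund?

No

Explore from Ålesund.
Distance 1: reach Bodø.
Distance 2: reach Stavanger.
The search is exhausted without reaching Tromsø; it lies in a different component.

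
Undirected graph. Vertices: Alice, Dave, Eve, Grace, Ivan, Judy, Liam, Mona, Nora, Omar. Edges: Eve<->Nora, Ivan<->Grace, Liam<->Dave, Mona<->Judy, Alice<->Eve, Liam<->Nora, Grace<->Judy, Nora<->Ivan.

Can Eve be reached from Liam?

Explore from Liam.
Distance 1: reach Dave, Nora.
Distance 2: reach Eve, Ivan.
Found Eve.

Yes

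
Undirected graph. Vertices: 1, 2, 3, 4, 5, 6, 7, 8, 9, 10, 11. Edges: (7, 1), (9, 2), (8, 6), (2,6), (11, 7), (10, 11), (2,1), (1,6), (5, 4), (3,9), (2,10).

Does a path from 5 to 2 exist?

No

Explore from 5.
Distance 1: reach 4.
The search is exhausted without reaching 2; it lies in a different component.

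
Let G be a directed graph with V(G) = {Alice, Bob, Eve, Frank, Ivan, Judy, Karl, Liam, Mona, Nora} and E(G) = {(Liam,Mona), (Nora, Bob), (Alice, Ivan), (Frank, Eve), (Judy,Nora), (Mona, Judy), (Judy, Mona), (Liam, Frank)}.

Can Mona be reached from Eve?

Eve has no outgoing edges, so nothing is reachable from it.

No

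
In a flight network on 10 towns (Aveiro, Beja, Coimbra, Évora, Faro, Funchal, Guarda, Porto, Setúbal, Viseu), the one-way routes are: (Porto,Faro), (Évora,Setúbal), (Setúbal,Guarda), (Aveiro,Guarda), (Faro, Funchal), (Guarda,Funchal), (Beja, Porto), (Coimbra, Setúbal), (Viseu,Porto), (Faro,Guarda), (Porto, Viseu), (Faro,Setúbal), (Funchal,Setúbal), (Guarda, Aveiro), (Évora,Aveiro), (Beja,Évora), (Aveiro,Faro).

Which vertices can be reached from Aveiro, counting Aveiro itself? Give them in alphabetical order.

Start at Aveiro.
Its neighbours: Faro, Guarda.
Then their neighbours: Funchal, Setúbal.
Nothing further is reachable.

Aveiro, Faro, Funchal, Guarda, Setúbal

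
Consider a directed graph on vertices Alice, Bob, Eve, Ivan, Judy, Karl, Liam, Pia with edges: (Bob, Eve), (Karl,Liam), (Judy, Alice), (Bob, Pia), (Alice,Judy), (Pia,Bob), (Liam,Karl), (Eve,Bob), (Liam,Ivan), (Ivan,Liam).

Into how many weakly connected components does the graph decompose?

3

From Alice: component {Alice, Judy}.
From Bob: component {Bob, Eve, Pia}.
From Ivan: component {Ivan, Karl, Liam}.
That's 3 components.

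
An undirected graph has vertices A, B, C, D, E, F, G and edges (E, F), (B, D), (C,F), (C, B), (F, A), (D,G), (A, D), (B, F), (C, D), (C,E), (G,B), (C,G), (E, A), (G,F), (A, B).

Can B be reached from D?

Yes

Explore from D.
Distance 1: reach A, B, C, G.
Found B.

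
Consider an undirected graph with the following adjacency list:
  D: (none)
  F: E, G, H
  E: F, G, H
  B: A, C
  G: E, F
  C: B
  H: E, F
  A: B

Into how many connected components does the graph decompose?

From A: component {A, B, C}.
From D: component {D}.
From E: component {E, F, G, H}.
That's 3 components.

3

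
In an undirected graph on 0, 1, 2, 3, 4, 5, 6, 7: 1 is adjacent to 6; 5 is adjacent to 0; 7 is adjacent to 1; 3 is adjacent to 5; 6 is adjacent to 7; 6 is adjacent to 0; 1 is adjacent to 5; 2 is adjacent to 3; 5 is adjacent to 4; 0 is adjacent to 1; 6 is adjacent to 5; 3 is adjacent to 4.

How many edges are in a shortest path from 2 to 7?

4

Distance 0: 2.
Distance 1: 3.
Distance 2: 4, 5.
Distance 3: 0, 1, 6.
Distance 4: 7 — contains 7.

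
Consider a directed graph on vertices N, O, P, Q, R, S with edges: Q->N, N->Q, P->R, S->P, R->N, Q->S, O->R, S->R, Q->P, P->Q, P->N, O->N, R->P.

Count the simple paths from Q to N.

Q→N
Q→P→N
Q→P→R→N
Q→S→P→N
Q→S→P→R→N
Q→S→R→N
Q→S→R→P→N

7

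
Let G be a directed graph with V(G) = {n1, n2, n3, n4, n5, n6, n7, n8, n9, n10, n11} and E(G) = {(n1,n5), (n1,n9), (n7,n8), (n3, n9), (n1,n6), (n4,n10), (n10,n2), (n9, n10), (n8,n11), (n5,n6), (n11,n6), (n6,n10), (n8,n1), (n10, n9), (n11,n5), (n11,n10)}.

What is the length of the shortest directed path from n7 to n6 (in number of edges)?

3

Distance 0: n7.
Distance 1: n8.
Distance 2: n1, n11.
Distance 3: n5, n6, n9, n10 — contains n6.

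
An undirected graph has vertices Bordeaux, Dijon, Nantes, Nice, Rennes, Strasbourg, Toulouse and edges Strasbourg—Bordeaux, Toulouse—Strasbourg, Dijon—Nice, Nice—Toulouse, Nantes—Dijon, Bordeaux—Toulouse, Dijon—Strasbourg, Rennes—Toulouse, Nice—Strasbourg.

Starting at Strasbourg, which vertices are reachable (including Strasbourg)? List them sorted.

Bordeaux, Dijon, Nantes, Nice, Rennes, Strasbourg, Toulouse

Start at Strasbourg.
Its neighbours: Bordeaux, Dijon, Nice, Toulouse.
Then their neighbours: Nantes, Rennes.
Every vertex is now reached.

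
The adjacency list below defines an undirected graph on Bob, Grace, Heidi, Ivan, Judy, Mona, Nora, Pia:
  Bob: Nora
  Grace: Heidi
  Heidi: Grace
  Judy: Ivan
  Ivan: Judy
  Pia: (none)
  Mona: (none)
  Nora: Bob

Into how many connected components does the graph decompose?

From Bob: component {Bob, Nora}.
From Grace: component {Grace, Heidi}.
From Ivan: component {Ivan, Judy}.
From Mona: component {Mona}.
From Pia: component {Pia}.
That's 5 components.

5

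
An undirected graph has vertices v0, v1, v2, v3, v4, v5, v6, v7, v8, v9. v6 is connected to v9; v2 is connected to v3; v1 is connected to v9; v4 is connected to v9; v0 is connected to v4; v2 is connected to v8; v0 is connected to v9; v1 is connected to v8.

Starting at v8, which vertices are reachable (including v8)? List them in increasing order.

v0, v1, v2, v3, v4, v6, v8, v9

Start at v8.
Its neighbours: v1, v2.
Then their neighbours: v3, v9.
Then next layer: v0, v4, v6.
Nothing further is reachable.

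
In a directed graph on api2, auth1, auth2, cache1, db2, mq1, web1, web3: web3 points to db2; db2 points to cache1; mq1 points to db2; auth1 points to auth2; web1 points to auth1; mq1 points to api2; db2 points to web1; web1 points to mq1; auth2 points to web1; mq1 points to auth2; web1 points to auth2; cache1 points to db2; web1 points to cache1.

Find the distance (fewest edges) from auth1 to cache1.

3

Distance 0: auth1.
Distance 1: auth2.
Distance 2: web1.
Distance 3: cache1, mq1 — contains cache1.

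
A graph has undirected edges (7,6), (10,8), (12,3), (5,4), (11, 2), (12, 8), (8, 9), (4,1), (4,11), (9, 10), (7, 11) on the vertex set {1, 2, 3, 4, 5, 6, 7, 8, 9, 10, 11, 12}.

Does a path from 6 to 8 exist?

Explore from 6.
Distance 1: reach 7.
Distance 2: reach 11.
Distance 3: reach 2, 4.
Distance 4: reach 1, 5.
The search is exhausted without reaching 8; it lies in a different component.

No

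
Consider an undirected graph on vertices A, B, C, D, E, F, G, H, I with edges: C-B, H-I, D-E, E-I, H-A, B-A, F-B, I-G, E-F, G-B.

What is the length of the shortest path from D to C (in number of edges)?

4

Distance 0: D.
Distance 1: E.
Distance 2: F, I.
Distance 3: B, G, H.
Distance 4: A, C — contains C.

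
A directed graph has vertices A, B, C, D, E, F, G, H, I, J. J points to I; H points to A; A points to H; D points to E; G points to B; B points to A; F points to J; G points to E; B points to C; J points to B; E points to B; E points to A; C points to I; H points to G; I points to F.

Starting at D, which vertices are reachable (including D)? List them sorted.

Start at D.
Its neighbours: E.
Then their neighbours: A, B.
Then next layer: C, H.
Then next layer: G, I.
Then next layer: F.
Then next layer: J.
Every vertex is now reached.

A, B, C, D, E, F, G, H, I, J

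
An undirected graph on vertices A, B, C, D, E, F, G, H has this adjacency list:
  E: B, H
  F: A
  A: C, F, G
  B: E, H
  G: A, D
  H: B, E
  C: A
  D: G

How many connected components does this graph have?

2

From A: component {A, C, D, F, G}.
From B: component {B, E, H}.
That's 2 components.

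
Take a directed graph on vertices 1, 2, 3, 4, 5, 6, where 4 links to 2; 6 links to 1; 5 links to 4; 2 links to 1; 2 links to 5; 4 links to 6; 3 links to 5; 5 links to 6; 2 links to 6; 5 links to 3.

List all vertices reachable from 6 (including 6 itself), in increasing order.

1, 6

Start at 6.
Its neighbours: 1.
Nothing further is reachable.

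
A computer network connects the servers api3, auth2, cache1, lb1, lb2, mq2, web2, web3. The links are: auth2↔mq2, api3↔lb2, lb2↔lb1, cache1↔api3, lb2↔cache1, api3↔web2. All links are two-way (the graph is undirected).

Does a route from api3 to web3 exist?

Explore from api3.
Distance 1: reach cache1, lb2, web2.
Distance 2: reach lb1.
The search is exhausted without reaching web3; it lies in a different component.

No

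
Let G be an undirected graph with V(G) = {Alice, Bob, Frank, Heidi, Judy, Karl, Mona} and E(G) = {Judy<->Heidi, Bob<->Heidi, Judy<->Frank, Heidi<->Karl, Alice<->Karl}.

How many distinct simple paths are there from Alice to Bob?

Alice–Karl–Heidi–Bob

1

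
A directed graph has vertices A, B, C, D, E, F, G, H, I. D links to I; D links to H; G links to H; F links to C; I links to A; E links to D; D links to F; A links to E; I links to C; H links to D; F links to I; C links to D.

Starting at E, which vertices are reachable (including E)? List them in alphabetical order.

A, C, D, E, F, H, I

Start at E.
Its neighbours: D.
Then their neighbours: F, H, I.
Then next layer: A, C.
Nothing further is reachable.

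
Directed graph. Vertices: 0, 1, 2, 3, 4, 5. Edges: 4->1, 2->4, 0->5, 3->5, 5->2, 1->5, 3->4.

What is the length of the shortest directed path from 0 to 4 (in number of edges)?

3

Distance 0: 0.
Distance 1: 5.
Distance 2: 2.
Distance 3: 4 — contains 4.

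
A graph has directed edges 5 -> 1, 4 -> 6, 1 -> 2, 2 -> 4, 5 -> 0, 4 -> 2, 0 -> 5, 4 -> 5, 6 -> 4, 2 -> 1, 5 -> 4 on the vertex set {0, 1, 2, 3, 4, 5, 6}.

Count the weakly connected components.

2

From 0: component {0, 1, 2, 4, 5, 6}.
From 3: component {3}.
That's 2 components.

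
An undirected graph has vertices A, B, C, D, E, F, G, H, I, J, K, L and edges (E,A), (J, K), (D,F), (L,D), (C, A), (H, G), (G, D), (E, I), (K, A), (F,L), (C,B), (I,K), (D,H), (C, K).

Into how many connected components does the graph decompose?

From A: component {A, B, C, E, I, J, K}.
From D: component {D, F, G, H, L}.
That's 2 components.

2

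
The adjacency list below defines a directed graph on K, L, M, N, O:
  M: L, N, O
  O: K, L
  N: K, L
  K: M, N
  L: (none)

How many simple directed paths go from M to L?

4

M→L
M→N→L
M→O→K→N→L
M→O→L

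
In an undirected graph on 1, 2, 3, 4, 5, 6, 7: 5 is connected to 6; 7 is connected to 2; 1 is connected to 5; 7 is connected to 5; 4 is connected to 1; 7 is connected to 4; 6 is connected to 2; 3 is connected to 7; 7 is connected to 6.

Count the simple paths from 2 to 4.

2–6–5–1–4
2–6–5–7–4
2–6–7–4
2–6–7–5–1–4
2–7–4
2–7–5–1–4
2–7–6–5–1–4

7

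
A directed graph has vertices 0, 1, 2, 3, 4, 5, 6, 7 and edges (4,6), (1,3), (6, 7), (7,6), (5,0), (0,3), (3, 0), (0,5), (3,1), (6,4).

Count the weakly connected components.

3

From 0: component {0, 1, 3, 5}.
From 2: component {2}.
From 4: component {4, 6, 7}.
That's 3 components.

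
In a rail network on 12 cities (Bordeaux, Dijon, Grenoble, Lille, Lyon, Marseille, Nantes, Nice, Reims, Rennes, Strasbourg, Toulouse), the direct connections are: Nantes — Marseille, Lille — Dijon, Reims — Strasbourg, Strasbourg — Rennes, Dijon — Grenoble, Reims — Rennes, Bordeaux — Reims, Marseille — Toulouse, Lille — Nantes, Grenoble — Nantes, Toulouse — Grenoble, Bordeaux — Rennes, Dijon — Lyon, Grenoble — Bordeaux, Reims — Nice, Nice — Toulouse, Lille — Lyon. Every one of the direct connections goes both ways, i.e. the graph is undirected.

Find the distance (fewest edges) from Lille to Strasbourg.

Distance 0: Lille.
Distance 1: Dijon, Lyon, Nantes.
Distance 2: Grenoble, Marseille.
Distance 3: Bordeaux, Toulouse.
Distance 4: Nice, Reims, Rennes.
Distance 5: Strasbourg — contains Strasbourg.

5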